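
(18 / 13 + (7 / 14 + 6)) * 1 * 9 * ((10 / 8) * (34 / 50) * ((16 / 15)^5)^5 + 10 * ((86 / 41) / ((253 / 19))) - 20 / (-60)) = 80880404265179170654709396557067929 / 184557983375789523124694824218750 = 438.24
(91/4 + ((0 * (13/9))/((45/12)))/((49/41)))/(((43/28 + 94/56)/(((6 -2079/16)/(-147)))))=8593/1440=5.97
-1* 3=-3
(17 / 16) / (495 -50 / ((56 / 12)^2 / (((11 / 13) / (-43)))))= 465647 / 216956520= 0.00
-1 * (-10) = 10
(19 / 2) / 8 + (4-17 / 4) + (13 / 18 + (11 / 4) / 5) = 1591 / 720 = 2.21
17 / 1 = 17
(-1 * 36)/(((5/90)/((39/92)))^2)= -1108809/529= -2096.05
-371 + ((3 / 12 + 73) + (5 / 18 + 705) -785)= -13589 / 36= -377.47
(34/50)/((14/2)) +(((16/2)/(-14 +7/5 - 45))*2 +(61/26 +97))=2030414/20475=99.17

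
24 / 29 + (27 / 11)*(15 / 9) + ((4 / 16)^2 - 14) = -46033 / 5104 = -9.02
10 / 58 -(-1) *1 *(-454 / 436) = -5493 / 6322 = -0.87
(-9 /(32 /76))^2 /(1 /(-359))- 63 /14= -10497807 /64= -164028.23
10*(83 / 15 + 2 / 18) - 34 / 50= 12547 / 225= 55.76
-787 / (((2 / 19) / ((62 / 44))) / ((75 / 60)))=-2317715 / 176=-13168.84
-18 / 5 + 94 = 452 / 5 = 90.40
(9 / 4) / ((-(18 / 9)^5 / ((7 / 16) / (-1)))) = 63 / 2048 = 0.03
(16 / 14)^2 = 64 / 49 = 1.31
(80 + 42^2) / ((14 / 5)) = 4610 / 7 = 658.57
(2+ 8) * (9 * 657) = 59130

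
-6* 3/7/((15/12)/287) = -2952/5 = -590.40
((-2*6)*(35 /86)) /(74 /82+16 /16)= -2.57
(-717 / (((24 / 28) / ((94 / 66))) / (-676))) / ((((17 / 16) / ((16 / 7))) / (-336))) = -108860530688 / 187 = -582141875.34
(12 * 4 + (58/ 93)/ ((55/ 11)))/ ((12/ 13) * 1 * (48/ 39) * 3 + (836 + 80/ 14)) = 13236587/ 232448850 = 0.06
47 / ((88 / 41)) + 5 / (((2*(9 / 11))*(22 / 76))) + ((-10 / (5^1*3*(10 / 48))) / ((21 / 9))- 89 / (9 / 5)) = -509011 / 27720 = -18.36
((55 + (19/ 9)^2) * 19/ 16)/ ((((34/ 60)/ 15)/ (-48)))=-4575200/ 51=-89709.80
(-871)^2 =758641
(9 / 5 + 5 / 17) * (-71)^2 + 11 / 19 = 17049597 / 1615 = 10557.03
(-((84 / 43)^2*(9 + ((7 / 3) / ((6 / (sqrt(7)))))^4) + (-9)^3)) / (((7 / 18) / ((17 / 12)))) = 2514.95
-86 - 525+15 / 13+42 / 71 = -562342 / 923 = -609.25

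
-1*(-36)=36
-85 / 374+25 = 545 / 22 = 24.77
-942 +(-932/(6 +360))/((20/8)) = -862862/915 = -943.02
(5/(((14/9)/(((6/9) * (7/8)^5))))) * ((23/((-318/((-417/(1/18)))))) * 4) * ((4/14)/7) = 21148155/217088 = 97.42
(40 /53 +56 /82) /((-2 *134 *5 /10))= -1562 /145591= -0.01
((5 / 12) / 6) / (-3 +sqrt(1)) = -5 / 144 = -0.03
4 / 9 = 0.44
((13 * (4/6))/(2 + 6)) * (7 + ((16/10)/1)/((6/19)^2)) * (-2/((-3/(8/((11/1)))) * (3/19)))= 76.66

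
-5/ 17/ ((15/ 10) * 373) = -10/ 19023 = -0.00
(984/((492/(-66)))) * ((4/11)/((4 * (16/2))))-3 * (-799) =4791/2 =2395.50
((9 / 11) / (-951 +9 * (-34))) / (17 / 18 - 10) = 54 / 751267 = 0.00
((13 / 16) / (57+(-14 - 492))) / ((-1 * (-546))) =-1 / 301728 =-0.00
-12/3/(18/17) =-34/9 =-3.78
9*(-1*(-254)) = 2286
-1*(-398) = 398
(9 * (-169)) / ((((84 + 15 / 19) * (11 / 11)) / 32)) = -102752 / 179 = -574.03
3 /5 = 0.60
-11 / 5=-2.20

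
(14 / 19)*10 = 140 / 19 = 7.37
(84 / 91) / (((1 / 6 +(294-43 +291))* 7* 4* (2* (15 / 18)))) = 54 / 1480115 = 0.00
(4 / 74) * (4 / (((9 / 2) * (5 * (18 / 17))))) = 136 / 14985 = 0.01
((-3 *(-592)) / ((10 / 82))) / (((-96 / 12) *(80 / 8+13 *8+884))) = -4551 / 2495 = -1.82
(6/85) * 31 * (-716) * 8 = -1065408/85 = -12534.21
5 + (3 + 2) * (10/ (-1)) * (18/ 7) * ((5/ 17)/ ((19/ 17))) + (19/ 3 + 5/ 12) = -11749/ 532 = -22.08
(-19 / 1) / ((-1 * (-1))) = -19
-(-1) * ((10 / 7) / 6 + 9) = 194 / 21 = 9.24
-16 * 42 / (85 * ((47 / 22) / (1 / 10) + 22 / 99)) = -66528 / 181645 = -0.37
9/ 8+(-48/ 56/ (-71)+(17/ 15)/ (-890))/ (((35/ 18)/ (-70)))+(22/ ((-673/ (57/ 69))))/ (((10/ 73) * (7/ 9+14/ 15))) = 12148778769/ 19562360200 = 0.62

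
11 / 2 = 5.50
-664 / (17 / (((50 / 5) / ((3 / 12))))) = -26560 / 17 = -1562.35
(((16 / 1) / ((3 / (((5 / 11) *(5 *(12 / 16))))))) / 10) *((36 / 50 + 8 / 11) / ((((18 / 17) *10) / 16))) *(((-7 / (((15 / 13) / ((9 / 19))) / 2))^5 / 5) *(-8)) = 2334708537982119936 / 117034366796875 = 19948.91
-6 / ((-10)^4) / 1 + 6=29997 / 5000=6.00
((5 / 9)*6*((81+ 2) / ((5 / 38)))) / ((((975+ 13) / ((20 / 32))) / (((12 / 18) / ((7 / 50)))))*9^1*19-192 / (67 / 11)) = 13207375 / 356366754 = 0.04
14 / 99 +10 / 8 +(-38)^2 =572375 / 396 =1445.39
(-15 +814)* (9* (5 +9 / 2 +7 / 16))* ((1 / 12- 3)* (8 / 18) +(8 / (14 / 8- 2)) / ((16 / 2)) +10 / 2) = -42347 / 2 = -21173.50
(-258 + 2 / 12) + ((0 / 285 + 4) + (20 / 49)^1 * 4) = -74147 / 294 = -252.20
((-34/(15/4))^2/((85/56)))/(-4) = -13.54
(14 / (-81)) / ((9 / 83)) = -1162 / 729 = -1.59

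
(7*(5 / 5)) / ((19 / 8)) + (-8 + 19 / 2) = 169 / 38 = 4.45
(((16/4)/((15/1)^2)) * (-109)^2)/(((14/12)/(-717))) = -22716472/175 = -129808.41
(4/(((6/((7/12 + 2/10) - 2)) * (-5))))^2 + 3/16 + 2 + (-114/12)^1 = -5901809/810000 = -7.29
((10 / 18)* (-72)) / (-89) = 40 / 89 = 0.45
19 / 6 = 3.17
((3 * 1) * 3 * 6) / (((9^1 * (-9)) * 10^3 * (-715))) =1 / 1072500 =0.00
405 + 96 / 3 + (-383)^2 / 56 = 171161 / 56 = 3056.45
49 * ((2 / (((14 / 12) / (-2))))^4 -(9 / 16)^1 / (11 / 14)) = 29045025 / 4312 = 6735.86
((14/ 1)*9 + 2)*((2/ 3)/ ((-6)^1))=-128/ 9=-14.22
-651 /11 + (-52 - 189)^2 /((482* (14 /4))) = -1906 /77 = -24.75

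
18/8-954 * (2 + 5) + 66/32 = -106779/16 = -6673.69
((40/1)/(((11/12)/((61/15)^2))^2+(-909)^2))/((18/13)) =57598698560/1647439976139849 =0.00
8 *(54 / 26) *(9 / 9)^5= 216 / 13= 16.62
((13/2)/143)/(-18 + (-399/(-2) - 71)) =1/2431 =0.00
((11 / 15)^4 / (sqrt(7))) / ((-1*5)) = -14641*sqrt(7) / 1771875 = -0.02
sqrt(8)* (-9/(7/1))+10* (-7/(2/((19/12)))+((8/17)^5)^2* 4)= -1340120547723065/24191926805388-18* sqrt(2)/7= -59.03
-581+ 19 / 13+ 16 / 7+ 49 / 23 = -1203731 / 2093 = -575.12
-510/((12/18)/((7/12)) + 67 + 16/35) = -2550/343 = -7.43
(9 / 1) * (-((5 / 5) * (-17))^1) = 153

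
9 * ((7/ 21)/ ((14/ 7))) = 3/ 2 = 1.50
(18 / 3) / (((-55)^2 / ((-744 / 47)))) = -4464 / 142175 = -0.03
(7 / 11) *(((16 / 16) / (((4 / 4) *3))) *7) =49 / 33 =1.48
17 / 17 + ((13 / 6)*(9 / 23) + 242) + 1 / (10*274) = 243.85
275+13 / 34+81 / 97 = 910965 / 3298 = 276.22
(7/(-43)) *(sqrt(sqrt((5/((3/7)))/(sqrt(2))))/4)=-7 *2^(7/8) *3^(3/4) *35^(1/4)/1032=-0.07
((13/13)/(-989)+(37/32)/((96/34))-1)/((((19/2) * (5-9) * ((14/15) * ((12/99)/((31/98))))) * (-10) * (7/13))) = -0.01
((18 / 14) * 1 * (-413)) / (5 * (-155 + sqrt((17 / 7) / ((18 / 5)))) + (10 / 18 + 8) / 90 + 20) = 290324250 * sqrt(1190) / 2617217151853 + 108294386130 / 153953950109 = 0.71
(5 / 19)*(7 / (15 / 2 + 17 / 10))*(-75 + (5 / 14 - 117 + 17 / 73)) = -4890525 / 127604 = -38.33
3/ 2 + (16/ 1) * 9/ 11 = 321/ 22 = 14.59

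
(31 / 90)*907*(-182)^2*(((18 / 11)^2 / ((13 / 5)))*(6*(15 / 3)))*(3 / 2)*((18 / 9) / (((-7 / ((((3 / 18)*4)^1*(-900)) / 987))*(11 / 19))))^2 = 68404477190400000 / 1584756481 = 43164030.57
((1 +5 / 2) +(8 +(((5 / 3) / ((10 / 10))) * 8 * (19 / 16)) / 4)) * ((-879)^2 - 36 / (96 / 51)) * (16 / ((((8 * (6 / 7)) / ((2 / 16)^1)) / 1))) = 1783554675 / 512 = 3483505.22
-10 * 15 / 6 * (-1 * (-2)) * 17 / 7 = -850 / 7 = -121.43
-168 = -168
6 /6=1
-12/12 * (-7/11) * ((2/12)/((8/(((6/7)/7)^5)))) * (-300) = -48600/443889677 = -0.00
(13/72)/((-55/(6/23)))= -13/15180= -0.00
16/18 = 8/9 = 0.89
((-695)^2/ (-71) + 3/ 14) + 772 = -5994769/ 994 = -6030.95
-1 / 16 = -0.06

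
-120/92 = -30/23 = -1.30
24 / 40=3 / 5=0.60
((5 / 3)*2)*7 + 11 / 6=151 / 6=25.17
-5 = -5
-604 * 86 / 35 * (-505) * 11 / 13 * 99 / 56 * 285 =203535194445 / 637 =319521498.34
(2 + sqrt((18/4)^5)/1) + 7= 9 + 243 *sqrt(2)/8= 51.96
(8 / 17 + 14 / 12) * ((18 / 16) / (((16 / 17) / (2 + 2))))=501 / 64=7.83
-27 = -27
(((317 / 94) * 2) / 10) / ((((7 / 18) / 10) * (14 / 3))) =8559 / 2303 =3.72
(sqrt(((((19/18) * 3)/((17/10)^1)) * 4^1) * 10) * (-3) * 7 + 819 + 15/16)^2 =3068840337/4352 - 459165 * sqrt(1938)/68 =407896.14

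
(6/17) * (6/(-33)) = -12/187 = -0.06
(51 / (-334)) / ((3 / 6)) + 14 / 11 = 1777 / 1837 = 0.97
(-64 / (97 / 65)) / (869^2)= -4160 / 73250617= -0.00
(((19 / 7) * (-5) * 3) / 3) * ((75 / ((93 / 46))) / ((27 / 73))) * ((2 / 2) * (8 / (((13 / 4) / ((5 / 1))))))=-1276040000 / 76167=-16753.19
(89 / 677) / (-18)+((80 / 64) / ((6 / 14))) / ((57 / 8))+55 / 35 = 3198497 / 1620738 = 1.97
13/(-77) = -13/77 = -0.17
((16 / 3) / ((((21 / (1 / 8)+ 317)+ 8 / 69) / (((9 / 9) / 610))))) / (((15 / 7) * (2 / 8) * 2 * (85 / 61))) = 2576 / 213390375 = 0.00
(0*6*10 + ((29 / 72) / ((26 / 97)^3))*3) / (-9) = -26467517 / 3796416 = -6.97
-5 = -5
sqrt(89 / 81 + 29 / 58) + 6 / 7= 6 / 7 + sqrt(518) / 18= 2.12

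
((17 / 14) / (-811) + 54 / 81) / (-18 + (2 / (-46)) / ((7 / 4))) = -521111 / 14121132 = -0.04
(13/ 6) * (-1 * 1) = -13/ 6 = -2.17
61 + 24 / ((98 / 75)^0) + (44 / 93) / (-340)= 671914 / 7905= 85.00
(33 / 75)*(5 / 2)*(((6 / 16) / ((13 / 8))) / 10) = 0.03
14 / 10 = 1.40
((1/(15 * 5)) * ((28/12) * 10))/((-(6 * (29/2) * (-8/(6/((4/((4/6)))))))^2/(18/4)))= -7/2422080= -0.00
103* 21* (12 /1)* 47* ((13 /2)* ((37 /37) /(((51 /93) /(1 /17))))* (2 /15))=163877532 /1445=113410.06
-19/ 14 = -1.36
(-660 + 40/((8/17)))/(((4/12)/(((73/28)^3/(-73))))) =9192525/21952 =418.76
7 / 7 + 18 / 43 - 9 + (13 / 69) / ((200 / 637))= -4142717 / 593400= -6.98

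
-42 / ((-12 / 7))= 49 / 2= 24.50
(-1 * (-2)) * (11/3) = 22/3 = 7.33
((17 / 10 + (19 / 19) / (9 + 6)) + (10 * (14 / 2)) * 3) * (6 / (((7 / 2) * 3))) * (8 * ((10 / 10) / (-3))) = -101648 / 315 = -322.69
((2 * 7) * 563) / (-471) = -7882 / 471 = -16.73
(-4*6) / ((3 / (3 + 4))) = -56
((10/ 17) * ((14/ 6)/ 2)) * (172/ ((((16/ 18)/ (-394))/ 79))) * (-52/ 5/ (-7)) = -104396604/ 17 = -6140976.71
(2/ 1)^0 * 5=5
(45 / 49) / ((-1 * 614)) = -45 / 30086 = -0.00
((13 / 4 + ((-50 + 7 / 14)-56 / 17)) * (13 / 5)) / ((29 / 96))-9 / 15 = -1052607 / 2465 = -427.02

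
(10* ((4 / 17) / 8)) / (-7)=-5 / 119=-0.04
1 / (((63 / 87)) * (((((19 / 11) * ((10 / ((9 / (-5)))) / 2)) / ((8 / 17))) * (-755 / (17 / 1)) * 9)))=2552 / 7531125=0.00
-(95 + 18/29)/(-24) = 2773/696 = 3.98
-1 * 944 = -944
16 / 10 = 8 / 5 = 1.60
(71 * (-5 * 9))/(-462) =1065/154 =6.92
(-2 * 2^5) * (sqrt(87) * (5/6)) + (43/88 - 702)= -61733/88 - 160 * sqrt(87)/3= -1198.97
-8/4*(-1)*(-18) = -36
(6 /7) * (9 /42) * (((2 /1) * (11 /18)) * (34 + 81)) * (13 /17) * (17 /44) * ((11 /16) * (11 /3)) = 180895 /9408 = 19.23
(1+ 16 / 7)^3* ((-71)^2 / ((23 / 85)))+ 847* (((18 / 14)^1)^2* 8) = 230510557 / 343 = 672042.44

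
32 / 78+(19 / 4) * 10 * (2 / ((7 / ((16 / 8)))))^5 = 2165872 / 655473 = 3.30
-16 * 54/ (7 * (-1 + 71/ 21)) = -1296/ 25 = -51.84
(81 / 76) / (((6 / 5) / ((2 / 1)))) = 135 / 76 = 1.78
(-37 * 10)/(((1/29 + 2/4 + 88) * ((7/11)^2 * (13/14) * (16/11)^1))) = -1428163/186914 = -7.64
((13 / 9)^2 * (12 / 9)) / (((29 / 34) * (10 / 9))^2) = 195364 / 63075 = 3.10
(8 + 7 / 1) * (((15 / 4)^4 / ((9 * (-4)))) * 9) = -759375 / 1024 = -741.58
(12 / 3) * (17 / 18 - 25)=-866 / 9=-96.22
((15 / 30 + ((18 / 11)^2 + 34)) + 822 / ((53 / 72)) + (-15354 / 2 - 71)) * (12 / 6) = -84576479 / 6413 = -13188.29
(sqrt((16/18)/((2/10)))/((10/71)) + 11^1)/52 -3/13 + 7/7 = 71 * sqrt(10)/780 + 51/52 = 1.27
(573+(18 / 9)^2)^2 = 332929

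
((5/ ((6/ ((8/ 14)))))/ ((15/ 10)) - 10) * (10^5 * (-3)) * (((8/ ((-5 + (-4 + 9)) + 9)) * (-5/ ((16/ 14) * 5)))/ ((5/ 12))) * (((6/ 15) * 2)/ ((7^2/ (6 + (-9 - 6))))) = 39040000/ 49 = 796734.69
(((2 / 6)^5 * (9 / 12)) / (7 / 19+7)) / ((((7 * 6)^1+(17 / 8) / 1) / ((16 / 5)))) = 152 / 5003775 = 0.00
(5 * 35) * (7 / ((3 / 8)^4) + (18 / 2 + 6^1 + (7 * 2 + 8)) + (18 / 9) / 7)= 5546125 / 81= 68470.68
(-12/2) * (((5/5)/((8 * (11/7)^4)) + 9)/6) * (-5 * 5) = 26413825/117128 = 225.51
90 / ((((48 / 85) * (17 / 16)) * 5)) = 30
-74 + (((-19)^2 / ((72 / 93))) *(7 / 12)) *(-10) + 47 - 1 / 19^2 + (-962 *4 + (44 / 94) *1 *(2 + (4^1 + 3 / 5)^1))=-80528820431 / 12216240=-6591.95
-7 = -7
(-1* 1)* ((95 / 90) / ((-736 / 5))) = 95 / 13248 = 0.01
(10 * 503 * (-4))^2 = 404814400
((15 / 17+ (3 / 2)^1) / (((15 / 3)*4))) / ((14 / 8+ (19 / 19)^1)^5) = 10368 / 13689335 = 0.00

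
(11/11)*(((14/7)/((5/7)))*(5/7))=2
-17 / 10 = -1.70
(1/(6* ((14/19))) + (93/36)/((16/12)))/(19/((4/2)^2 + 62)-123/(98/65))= -55979/2103232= -0.03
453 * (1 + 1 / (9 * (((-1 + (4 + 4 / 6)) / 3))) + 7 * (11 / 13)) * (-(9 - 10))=454359 / 143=3177.34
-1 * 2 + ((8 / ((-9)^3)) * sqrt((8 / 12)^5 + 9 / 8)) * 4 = -2 - 8 * sqrt(14658) / 19683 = -2.05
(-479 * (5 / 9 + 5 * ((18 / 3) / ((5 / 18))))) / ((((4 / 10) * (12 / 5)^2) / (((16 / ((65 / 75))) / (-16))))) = 292489375 / 11232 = 26040.72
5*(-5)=-25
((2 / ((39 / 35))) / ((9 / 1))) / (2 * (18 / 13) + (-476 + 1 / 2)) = -140 / 331857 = -0.00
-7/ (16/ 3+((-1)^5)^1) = -21/ 13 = -1.62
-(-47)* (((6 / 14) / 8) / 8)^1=141 / 448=0.31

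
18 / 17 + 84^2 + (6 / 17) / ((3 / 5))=119980 / 17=7057.65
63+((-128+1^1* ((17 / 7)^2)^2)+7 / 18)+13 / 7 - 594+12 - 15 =-27009869 / 43218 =-624.97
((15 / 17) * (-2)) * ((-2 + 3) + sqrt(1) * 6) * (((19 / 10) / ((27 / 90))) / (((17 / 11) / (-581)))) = 8500030 / 289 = 29411.87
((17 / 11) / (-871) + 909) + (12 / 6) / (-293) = 2551750654 / 2807233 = 908.99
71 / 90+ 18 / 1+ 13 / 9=607 / 30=20.23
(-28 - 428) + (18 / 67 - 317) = -51773 / 67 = -772.73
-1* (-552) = 552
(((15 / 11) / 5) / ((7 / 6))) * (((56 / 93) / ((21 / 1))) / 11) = 16 / 26257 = 0.00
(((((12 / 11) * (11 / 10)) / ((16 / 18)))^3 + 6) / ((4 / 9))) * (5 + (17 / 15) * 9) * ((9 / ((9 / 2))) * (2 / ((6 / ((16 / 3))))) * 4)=2571954 / 625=4115.13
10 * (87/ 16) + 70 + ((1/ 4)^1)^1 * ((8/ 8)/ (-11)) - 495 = -32617/ 88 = -370.65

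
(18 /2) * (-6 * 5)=-270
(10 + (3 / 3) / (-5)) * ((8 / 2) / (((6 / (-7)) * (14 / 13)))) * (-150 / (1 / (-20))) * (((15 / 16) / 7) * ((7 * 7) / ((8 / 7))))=-11704875 / 16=-731554.69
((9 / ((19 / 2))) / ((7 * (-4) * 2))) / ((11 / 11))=-9 / 532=-0.02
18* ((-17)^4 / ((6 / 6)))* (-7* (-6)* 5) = 315709380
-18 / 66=-0.27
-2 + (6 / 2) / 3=-1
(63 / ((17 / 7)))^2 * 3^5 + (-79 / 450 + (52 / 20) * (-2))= 21265798259 / 130050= 163520.17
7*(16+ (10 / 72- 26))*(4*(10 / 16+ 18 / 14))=-37985 / 72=-527.57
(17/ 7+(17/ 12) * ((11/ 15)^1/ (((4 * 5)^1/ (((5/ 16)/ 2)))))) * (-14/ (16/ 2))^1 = -392989/ 92160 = -4.26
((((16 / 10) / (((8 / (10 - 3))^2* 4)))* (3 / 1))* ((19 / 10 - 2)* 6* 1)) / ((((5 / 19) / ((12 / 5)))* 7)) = -3591 / 5000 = -0.72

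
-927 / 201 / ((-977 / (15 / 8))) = 4635 / 523672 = 0.01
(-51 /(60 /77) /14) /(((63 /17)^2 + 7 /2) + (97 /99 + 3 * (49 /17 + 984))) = -5350257 /3409127020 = -0.00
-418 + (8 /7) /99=-289666 /693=-417.99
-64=-64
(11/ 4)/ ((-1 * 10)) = -11/ 40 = -0.28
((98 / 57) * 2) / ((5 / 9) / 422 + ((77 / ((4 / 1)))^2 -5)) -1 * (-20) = 4222755668 / 211038529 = 20.01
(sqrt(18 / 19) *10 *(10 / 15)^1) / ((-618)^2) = 5 *sqrt(38) / 1814139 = 0.00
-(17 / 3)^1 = -17 / 3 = -5.67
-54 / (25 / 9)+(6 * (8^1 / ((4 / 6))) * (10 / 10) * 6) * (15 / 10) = 15714 / 25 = 628.56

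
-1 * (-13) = 13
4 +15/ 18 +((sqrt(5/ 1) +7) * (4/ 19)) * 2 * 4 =32 * sqrt(5)/ 19 +1895/ 114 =20.39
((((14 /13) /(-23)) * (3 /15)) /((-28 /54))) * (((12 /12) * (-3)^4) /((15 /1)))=729 /7475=0.10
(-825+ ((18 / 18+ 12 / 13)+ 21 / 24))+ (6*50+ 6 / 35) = -1900191 / 3640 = -522.03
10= 10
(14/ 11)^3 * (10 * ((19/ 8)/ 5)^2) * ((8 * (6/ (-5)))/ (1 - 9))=5.58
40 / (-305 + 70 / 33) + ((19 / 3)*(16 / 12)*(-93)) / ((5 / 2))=-9423248 / 29985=-314.27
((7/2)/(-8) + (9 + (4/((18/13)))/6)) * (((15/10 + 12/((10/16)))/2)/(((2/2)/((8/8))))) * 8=89861/120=748.84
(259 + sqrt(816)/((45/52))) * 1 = 208 * sqrt(51)/45 + 259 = 292.01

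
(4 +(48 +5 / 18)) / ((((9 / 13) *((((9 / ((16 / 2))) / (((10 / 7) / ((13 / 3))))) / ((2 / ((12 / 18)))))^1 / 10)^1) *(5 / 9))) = 75280 / 63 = 1194.92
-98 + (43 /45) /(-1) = -4453 /45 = -98.96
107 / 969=0.11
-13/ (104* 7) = -1/ 56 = -0.02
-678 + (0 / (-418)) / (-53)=-678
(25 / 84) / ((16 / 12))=25 / 112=0.22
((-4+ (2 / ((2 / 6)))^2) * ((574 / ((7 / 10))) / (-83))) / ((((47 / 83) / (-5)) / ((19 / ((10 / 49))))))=12214720 / 47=259887.66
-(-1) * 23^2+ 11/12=6359/12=529.92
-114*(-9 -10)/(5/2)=4332/5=866.40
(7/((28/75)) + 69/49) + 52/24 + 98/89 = 1225927/52332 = 23.43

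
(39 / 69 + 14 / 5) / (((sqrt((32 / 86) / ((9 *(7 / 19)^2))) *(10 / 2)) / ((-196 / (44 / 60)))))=-325.94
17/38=0.45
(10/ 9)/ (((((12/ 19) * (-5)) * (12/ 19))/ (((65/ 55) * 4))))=-4693/ 1782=-2.63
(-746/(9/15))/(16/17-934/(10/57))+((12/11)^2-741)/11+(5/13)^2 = -20417697363292/305316227931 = -66.87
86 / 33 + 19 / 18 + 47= 10031 / 198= 50.66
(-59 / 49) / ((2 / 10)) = -295 / 49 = -6.02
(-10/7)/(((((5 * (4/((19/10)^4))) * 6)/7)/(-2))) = 130321/60000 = 2.17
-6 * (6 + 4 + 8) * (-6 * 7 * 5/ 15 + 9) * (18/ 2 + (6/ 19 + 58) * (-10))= -5890860/ 19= -310045.26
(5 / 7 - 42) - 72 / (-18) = -261 / 7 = -37.29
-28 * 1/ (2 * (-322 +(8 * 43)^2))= -7/ 59007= -0.00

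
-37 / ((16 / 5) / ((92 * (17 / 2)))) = -72335 / 8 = -9041.88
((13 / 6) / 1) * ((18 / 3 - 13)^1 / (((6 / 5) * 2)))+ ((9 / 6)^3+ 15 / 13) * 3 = 3401 / 468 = 7.27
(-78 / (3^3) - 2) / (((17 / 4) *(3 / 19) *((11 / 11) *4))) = -1.82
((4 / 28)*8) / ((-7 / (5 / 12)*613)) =-10 / 90111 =-0.00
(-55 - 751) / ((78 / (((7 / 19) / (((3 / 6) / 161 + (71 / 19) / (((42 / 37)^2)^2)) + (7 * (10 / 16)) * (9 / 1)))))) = -5176824912 / 56607292039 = -0.09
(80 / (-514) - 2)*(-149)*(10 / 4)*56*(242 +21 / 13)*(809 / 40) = 221556342.36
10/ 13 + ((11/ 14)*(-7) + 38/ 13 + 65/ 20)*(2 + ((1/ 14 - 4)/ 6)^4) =828122405/ 369847296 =2.24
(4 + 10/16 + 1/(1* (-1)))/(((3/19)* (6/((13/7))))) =7163/1008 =7.11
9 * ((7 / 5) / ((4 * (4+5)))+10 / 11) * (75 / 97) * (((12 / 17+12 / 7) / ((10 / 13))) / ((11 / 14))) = 5270616 / 199529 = 26.42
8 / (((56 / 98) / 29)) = 406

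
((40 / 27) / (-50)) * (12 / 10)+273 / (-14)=-8791 / 450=-19.54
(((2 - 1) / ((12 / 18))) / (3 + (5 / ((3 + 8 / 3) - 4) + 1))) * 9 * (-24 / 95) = -324 / 665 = -0.49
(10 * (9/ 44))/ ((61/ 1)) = 45/ 1342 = 0.03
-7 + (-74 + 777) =696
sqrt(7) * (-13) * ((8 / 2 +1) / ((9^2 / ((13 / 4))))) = -845 * sqrt(7) / 324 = -6.90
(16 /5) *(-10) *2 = -64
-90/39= -2.31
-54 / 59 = -0.92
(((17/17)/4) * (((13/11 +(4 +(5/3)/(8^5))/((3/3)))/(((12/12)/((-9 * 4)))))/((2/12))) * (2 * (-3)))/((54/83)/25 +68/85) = 313929532575/154451968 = 2032.54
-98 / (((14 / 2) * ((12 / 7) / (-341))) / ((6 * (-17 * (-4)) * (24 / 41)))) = 27269088 / 41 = 665099.71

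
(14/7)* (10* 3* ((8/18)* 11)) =880/3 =293.33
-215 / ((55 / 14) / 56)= -33712 / 11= -3064.73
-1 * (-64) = 64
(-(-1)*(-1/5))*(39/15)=-13/25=-0.52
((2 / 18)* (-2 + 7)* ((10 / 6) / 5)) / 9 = 5 / 243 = 0.02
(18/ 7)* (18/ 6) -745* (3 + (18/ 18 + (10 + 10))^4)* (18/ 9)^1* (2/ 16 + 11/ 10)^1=-2484873393/ 7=-354981913.29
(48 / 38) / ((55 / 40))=192 / 209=0.92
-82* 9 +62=-676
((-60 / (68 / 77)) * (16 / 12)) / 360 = -0.25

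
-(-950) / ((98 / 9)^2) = 38475 / 4802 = 8.01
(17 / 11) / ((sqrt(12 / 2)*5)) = 17*sqrt(6) / 330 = 0.13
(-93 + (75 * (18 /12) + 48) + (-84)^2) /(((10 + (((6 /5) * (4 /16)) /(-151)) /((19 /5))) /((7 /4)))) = 286122501 /229508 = 1246.68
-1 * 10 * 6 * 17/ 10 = -102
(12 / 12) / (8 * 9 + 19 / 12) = 12 / 883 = 0.01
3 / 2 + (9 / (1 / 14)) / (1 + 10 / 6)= 48.75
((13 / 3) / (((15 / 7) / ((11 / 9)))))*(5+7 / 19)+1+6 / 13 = 491177 / 33345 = 14.73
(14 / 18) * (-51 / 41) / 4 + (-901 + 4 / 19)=-8422841 / 9348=-901.03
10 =10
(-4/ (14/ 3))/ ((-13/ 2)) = 12/ 91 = 0.13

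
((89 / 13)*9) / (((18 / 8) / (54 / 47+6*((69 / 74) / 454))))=163194138 / 5131789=31.80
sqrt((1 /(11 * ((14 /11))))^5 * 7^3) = sqrt(2) /56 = 0.03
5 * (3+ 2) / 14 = 25 / 14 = 1.79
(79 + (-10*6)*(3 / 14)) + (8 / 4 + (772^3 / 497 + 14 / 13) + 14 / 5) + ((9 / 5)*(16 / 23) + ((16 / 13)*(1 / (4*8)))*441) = 1375832037197 / 1486030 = 925844.05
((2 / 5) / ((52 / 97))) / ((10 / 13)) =97 / 100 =0.97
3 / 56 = 0.05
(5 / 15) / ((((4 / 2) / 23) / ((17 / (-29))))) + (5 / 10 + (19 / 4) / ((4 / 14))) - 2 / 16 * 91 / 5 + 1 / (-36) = 32821 / 2610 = 12.58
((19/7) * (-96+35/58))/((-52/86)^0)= -105127/406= -258.93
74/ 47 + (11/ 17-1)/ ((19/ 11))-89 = -87.63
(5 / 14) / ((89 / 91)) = 65 / 178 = 0.37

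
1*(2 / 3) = 2 / 3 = 0.67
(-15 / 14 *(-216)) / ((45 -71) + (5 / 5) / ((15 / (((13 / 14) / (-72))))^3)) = -799967508480000 / 89872892930197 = -8.90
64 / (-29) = -64 / 29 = -2.21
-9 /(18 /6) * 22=-66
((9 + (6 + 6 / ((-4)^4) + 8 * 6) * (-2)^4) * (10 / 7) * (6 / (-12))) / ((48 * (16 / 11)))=-128095 / 14336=-8.94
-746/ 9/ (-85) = 746/ 765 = 0.98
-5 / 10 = -1 / 2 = -0.50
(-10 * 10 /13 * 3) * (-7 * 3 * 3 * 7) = 132300 /13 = 10176.92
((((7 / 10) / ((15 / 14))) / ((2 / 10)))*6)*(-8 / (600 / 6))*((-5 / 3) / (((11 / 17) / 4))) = 13328 / 825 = 16.16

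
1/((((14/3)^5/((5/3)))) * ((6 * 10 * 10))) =27/21512960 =0.00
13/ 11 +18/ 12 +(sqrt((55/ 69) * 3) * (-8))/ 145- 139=-2999/ 22- 8 * sqrt(1265)/ 3335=-136.40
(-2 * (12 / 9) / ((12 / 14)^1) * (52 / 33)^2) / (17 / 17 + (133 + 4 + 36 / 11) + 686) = -208 / 22275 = -0.01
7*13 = 91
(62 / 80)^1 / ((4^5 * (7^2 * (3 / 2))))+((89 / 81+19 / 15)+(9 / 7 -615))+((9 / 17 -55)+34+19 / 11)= -630.09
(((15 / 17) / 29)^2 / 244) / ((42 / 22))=825 / 415127692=0.00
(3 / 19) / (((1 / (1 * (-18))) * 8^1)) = -27 / 76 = -0.36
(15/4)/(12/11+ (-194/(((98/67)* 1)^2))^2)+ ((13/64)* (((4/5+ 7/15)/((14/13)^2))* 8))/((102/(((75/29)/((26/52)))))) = 437563997116208185/4837346679201776544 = 0.09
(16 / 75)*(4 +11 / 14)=536 / 525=1.02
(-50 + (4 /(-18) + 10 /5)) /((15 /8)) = -3472 /135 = -25.72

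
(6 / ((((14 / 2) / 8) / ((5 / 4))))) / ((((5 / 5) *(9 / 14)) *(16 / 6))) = 5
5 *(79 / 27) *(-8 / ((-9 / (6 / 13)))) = 6.00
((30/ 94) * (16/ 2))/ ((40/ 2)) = 0.13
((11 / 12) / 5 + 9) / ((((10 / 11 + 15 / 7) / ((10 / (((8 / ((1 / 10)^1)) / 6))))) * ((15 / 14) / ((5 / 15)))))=296989 / 423000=0.70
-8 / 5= -1.60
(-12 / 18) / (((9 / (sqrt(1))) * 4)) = -1 / 54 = -0.02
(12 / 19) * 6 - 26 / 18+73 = 12884 / 171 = 75.35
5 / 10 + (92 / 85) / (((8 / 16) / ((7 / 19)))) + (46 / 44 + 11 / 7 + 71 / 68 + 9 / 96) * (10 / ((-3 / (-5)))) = 381282593 / 5969040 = 63.88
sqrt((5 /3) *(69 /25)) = sqrt(115) /5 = 2.14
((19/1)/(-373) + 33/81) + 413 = 4162913/10071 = 413.36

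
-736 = -736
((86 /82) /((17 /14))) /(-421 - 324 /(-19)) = -11438 /5349475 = -0.00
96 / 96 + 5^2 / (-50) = 1 / 2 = 0.50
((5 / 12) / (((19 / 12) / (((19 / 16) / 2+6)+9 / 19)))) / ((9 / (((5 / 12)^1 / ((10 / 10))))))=107425 / 1247616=0.09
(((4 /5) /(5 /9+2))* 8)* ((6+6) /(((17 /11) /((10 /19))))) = 76032 /7429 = 10.23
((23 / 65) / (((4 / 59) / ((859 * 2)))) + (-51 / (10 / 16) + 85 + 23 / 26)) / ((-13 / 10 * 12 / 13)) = -7475.77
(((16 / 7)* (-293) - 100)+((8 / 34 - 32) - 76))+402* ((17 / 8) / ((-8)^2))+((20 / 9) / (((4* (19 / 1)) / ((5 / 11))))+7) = -49115250169 / 57302784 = -857.12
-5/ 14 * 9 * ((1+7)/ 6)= -30/ 7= -4.29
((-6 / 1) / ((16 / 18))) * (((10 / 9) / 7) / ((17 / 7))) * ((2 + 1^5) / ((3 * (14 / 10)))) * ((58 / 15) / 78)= -145 / 9282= -0.02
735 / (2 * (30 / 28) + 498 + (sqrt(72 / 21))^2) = 343 / 235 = 1.46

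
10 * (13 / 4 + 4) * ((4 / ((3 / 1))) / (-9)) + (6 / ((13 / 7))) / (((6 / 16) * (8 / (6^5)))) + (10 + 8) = 8381.41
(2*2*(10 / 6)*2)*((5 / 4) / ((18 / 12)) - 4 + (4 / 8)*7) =40 / 9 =4.44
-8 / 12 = -2 / 3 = -0.67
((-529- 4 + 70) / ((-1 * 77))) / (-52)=-463 / 4004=-0.12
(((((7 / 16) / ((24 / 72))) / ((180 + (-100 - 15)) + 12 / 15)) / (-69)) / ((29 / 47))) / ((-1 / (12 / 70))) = 3 / 37352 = 0.00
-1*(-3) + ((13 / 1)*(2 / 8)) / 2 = 37 / 8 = 4.62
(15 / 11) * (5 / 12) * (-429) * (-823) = 802425 / 4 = 200606.25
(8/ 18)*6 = 8/ 3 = 2.67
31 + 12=43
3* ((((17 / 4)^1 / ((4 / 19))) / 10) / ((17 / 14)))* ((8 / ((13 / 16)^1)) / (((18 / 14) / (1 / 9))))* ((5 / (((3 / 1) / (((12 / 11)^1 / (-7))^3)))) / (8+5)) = -9728 / 4723719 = -0.00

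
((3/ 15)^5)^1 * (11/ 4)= 11/ 12500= 0.00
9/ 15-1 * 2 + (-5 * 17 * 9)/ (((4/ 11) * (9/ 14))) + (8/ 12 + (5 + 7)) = -97837/ 30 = -3261.23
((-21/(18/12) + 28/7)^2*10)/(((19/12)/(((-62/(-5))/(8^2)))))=2325/19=122.37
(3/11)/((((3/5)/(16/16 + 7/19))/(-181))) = -23530/209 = -112.58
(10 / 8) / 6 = 5 / 24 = 0.21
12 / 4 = 3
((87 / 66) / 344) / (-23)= -29 / 174064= -0.00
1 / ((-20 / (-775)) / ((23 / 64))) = 3565 / 256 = 13.93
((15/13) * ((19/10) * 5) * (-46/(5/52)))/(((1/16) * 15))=-27968/5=-5593.60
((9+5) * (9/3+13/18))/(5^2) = 469/225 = 2.08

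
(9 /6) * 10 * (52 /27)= 260 /9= 28.89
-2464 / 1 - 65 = -2529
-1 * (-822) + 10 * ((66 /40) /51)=27959 /34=822.32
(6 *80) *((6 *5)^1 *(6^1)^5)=111974400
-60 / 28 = -15 / 7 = -2.14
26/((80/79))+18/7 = 28.25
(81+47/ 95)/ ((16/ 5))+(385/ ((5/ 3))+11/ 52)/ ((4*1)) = 329083/ 3952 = 83.27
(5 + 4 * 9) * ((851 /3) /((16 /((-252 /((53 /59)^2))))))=-226999.55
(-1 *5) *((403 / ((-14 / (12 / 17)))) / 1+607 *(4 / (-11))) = 1577650 / 1309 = 1205.23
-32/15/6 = -16/45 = -0.36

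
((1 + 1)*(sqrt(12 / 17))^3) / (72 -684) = -4*sqrt(51) / 14739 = -0.00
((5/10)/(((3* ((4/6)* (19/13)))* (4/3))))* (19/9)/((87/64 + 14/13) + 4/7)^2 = 27559168/920535867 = 0.03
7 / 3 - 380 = -1133 / 3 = -377.67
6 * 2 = 12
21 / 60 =7 / 20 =0.35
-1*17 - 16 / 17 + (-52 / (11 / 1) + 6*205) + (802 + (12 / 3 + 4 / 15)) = 5648143 / 2805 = 2013.60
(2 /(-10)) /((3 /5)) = -1 /3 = -0.33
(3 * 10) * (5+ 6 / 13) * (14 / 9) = 9940 / 39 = 254.87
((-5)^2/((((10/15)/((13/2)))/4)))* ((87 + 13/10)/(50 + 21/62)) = 5337735/3121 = 1710.26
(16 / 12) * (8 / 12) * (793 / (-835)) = -6344 / 7515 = -0.84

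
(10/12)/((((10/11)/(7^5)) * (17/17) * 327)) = 184877/3924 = 47.11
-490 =-490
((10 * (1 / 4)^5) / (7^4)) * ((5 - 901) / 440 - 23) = -1377 / 13522432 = -0.00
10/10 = 1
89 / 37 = 2.41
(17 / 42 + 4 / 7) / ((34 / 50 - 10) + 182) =1025 / 181314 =0.01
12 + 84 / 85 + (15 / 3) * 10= 5354 / 85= 62.99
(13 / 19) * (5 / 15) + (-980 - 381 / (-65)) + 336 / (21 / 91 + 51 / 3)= -7072181 / 7410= -954.41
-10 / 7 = -1.43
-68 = -68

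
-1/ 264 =-0.00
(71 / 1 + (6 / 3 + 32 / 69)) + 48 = 8381 / 69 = 121.46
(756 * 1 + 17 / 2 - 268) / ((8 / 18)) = 8937 / 8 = 1117.12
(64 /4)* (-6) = -96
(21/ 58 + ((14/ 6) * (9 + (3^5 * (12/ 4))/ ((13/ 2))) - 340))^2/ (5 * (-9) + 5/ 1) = -81.07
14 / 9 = 1.56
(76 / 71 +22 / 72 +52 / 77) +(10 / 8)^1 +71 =3655847 / 49203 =74.30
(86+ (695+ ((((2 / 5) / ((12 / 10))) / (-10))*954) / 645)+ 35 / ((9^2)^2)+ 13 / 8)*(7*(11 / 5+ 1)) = 618195503954 / 35265375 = 17529.82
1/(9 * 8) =1/72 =0.01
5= 5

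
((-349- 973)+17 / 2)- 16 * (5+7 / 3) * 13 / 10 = -43981 / 30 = -1466.03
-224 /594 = -112 /297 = -0.38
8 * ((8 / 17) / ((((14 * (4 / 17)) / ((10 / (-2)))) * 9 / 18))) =-11.43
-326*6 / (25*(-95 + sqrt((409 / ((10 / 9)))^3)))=-43200216*sqrt(4090) / 249338226205 - 7432800 / 49867645241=-0.01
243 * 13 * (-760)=-2400840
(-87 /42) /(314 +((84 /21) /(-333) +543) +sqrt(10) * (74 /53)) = -7741282900401 /3202625691562094 +6306146541 * sqrt(10) /1601312845781047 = -0.00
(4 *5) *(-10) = -200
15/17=0.88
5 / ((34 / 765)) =112.50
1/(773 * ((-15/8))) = -8/11595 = -0.00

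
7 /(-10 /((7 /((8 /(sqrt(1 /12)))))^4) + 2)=-16807 /5893438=-0.00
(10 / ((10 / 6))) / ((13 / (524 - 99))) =2550 / 13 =196.15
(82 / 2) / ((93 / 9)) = 123 / 31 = 3.97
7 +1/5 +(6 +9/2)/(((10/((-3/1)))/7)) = -297/20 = -14.85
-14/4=-7/2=-3.50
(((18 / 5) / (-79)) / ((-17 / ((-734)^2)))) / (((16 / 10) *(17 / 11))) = 13334211 / 22831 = 584.04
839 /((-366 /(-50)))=114.62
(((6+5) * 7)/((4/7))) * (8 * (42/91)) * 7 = 45276/13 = 3482.77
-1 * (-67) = 67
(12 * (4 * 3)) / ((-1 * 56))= -18 / 7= -2.57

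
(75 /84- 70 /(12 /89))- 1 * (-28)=-490.27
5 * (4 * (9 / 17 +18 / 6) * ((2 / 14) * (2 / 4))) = 600 / 119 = 5.04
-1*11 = -11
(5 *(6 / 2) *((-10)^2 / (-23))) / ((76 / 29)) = -10875 / 437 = -24.89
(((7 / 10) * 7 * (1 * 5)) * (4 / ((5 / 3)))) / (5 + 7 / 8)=2352 / 235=10.01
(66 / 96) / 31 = 11 / 496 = 0.02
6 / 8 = 3 / 4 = 0.75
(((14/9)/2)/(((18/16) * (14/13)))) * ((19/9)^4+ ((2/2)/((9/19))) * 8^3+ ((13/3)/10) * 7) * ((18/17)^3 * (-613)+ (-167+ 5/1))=-101605212873164/161170965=-630418.84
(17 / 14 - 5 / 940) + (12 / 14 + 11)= 17195 / 1316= 13.07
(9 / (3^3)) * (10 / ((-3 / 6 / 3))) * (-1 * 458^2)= 4195280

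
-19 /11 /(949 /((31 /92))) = -589 /960388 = -0.00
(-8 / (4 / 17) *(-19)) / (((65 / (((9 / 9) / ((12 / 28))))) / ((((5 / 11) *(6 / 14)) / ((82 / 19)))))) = 6137 / 5863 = 1.05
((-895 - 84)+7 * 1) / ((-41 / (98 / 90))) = 5292 / 205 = 25.81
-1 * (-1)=1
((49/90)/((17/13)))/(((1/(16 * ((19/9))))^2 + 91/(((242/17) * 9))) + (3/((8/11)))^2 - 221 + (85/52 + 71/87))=-1342713404032/647660940586735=-0.00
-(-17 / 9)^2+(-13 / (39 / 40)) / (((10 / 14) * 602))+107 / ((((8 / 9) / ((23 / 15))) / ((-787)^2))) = 15927066520541 / 139320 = 114320029.58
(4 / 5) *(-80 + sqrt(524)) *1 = -64 + 8 *sqrt(131) / 5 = -45.69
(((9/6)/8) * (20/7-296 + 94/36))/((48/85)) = -3111595/32256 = -96.47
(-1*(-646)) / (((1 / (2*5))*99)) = 6460 / 99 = 65.25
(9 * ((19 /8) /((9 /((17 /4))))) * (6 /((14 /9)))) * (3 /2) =26163 /448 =58.40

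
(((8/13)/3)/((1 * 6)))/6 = 2/351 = 0.01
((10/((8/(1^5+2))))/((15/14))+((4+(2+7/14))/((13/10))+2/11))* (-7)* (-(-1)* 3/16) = -11.39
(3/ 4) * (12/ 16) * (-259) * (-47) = 109557/ 16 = 6847.31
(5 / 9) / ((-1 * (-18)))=0.03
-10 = -10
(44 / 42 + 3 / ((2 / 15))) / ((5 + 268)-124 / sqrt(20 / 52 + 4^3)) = 1978* sqrt(1209) / 14040845 + 26703 / 308590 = 0.09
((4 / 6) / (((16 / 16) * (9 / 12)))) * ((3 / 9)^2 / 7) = 8 / 567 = 0.01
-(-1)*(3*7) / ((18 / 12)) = 14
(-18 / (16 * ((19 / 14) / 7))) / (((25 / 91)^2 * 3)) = -1217307 / 47500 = -25.63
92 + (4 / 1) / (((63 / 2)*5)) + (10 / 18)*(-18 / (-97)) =2814986 / 30555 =92.13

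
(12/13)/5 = 12/65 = 0.18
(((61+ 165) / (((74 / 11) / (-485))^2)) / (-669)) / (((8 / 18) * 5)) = -1929738855 / 2442296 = -790.13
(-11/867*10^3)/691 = -11000/599097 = -0.02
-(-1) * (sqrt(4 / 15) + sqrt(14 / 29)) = 2 * sqrt(15) / 15 + sqrt(406) / 29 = 1.21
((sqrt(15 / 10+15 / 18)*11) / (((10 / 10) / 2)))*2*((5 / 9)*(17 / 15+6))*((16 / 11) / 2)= 3424*sqrt(21) / 81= 193.71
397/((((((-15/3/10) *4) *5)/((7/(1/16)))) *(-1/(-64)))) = -284569.60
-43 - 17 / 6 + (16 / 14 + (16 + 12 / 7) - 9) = -1511 / 42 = -35.98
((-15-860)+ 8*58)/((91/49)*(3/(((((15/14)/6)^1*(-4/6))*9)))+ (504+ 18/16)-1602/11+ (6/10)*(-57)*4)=-1.89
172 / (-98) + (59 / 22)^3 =9147843 / 521752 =17.53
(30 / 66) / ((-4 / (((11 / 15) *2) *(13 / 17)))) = -13 / 102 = -0.13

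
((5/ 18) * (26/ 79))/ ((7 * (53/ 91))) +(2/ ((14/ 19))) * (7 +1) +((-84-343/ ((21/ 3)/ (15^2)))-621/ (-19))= -55403770561/ 5011839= -11054.58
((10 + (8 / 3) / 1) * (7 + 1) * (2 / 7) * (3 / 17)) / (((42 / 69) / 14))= 13984 / 119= 117.51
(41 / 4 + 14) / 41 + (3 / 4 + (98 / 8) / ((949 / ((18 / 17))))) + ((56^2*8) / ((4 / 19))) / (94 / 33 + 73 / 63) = 109255085468591 / 3673709962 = 29739.71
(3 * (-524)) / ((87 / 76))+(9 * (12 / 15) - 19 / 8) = -1587363 / 1160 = -1368.42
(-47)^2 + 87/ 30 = 22119/ 10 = 2211.90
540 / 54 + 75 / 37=445 / 37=12.03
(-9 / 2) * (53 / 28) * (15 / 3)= -2385 / 56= -42.59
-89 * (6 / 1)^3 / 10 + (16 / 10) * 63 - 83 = -9523 / 5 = -1904.60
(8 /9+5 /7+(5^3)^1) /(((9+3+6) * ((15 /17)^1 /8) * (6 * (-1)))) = -271184 /25515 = -10.63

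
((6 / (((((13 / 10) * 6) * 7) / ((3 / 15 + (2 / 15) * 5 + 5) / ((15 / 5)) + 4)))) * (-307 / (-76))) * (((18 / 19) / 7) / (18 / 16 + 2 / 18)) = 5923872 / 20466173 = 0.29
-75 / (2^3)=-75 / 8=-9.38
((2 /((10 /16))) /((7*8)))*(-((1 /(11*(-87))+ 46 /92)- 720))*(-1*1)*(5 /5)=-275425 /6699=-41.11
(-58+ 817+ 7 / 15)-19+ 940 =25207 / 15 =1680.47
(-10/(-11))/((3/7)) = 70/33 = 2.12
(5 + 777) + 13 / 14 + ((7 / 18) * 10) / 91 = 782.97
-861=-861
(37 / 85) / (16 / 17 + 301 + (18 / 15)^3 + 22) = 925 / 692047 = 0.00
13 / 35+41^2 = 58848 / 35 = 1681.37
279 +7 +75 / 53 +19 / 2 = 31473 / 106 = 296.92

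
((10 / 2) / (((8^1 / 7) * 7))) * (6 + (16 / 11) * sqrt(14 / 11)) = 10 * sqrt(154) / 121 + 15 / 4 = 4.78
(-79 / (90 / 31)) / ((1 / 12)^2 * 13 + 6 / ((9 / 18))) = -19592 / 8705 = -2.25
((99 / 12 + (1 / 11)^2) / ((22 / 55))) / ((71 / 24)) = 59955 / 8591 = 6.98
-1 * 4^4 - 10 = -266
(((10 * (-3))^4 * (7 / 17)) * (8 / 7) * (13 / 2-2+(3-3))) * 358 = 10439280000 / 17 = 614075294.12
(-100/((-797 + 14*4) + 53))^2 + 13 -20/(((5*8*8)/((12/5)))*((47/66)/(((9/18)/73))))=13.02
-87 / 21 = -29 / 7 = -4.14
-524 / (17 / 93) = -48732 / 17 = -2866.59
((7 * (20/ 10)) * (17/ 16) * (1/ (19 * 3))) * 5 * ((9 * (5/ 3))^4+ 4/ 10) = 30122113/ 456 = 66057.27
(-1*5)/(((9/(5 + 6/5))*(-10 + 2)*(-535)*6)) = -31/231120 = -0.00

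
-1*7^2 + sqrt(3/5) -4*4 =-65 + sqrt(15)/5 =-64.23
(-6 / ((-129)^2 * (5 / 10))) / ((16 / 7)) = -7 / 22188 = -0.00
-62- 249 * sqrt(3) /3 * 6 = -498 * sqrt(3)- 62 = -924.56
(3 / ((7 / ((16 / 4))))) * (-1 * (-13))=156 / 7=22.29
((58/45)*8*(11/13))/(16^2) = 319/9360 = 0.03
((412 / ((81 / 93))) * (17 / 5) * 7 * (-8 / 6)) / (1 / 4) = -60044.17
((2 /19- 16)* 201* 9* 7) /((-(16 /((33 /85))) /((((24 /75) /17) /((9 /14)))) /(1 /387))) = 10906126 /29514125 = 0.37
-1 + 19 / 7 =12 / 7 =1.71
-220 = -220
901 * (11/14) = 9911/14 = 707.93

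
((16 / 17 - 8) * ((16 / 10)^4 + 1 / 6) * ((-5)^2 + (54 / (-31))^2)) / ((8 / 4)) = -1357880282 / 2042125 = -664.93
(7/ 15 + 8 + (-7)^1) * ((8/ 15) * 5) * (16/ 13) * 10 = 5632/ 117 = 48.14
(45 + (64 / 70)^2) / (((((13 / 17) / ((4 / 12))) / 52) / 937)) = 3577589684 / 3675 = 973493.79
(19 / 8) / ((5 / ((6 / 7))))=57 / 140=0.41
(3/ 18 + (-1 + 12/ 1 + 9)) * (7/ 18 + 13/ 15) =13673/ 540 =25.32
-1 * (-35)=35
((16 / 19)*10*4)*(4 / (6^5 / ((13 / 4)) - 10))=16640 / 294253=0.06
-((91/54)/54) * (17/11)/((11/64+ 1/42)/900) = -17326400/78111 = -221.82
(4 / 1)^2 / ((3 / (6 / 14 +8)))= 44.95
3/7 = 0.43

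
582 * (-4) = -2328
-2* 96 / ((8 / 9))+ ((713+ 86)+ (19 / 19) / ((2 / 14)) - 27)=563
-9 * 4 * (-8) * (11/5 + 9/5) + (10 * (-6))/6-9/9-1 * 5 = 1136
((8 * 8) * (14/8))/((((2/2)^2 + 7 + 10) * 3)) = 56/27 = 2.07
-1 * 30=-30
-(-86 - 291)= 377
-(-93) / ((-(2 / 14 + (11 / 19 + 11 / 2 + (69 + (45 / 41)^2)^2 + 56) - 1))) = -69903675618 / 3750680434021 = -0.02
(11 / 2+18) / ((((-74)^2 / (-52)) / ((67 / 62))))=-40937 / 169756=-0.24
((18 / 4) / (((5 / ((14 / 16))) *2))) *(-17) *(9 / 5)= -9639 / 800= -12.05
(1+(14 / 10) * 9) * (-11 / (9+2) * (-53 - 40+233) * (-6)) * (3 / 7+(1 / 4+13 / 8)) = 26316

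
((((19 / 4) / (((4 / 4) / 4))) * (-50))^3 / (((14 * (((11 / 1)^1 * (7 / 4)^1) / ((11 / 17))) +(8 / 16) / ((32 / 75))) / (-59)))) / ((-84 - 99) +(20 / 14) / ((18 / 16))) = -203959224000000 / 306043219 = -666439.28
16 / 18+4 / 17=172 / 153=1.12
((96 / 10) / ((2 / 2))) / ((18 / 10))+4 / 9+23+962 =8917 / 9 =990.78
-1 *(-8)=8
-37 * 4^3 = -2368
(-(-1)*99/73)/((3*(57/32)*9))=352/12483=0.03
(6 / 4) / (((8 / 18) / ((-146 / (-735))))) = 657 / 980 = 0.67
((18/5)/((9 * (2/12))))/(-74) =-6/185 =-0.03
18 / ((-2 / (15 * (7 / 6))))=-315 / 2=-157.50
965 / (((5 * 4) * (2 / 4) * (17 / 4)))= 386 / 17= 22.71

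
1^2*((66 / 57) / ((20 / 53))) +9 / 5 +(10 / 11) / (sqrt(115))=2*sqrt(115) / 253 +185 / 38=4.95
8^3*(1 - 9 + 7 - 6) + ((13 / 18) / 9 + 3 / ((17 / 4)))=-9868171 / 2754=-3583.21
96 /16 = 6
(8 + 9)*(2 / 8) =17 / 4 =4.25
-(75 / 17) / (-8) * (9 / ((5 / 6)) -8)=105 / 68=1.54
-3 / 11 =-0.27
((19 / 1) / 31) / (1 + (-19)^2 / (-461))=2.83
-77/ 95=-0.81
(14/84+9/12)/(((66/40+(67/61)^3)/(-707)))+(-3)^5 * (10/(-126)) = -56313311930/283618293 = -198.55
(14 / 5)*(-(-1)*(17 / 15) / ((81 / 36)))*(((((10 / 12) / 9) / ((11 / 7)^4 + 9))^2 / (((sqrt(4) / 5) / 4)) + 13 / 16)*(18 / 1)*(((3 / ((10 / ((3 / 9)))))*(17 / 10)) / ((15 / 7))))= 352867624684547 / 215539101562500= 1.64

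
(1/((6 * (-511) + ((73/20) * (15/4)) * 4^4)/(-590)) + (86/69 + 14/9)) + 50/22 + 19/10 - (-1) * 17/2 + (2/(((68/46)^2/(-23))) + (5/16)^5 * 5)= -1739737036858967/251856782622720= -6.91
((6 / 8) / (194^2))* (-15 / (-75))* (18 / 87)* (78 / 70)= 351 / 382005400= 0.00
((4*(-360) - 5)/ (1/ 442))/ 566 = -319345/ 283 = -1128.43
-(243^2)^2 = -3486784401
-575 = -575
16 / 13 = 1.23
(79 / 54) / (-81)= -79 / 4374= -0.02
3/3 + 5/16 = 1.31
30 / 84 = 5 / 14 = 0.36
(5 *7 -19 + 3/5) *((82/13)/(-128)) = -3403/4160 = -0.82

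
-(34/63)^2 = -1156/3969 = -0.29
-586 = -586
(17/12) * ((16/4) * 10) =170/3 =56.67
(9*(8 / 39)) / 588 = 2 / 637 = 0.00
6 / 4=3 / 2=1.50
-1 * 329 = -329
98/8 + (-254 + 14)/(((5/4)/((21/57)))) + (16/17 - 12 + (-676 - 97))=-1088569/1292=-842.55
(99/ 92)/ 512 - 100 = -4710301/ 47104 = -100.00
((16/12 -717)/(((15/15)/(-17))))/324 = 36499/972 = 37.55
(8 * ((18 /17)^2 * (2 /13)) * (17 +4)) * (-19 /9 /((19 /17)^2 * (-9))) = 1344 /247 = 5.44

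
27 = 27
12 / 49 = 0.24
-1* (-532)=532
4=4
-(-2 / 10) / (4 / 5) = 1 / 4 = 0.25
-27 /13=-2.08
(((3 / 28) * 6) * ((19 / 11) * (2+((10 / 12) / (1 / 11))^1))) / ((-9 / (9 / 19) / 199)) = -39999 / 308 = -129.87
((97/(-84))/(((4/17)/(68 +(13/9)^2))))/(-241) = 1337339/937008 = 1.43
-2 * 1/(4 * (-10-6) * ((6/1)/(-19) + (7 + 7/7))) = 19/4672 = 0.00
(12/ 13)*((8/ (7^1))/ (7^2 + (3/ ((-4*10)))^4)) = 245760000/ 11415047371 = 0.02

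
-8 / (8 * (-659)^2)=-1 / 434281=-0.00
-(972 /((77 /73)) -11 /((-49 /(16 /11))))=-496868 /539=-921.83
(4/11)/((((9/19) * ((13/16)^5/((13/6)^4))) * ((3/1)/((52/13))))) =19922944/312741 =63.70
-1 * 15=-15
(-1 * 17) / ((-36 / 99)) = 187 / 4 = 46.75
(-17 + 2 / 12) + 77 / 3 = 53 / 6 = 8.83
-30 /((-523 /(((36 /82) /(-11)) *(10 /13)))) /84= -450 /21464443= -0.00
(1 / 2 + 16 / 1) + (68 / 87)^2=259025 / 15138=17.11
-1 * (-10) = 10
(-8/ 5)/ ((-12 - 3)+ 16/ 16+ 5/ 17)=136/ 1165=0.12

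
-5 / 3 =-1.67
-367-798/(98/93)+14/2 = -7821/7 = -1117.29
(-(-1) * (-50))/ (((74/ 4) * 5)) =-20/ 37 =-0.54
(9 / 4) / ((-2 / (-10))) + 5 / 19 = 875 / 76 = 11.51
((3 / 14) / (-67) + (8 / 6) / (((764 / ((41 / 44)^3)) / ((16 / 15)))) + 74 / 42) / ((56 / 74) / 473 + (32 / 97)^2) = 80786260944212123 / 5068352783522160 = 15.94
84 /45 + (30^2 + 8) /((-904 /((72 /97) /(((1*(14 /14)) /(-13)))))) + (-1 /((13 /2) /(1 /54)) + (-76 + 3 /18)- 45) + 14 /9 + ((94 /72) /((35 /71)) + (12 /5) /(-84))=-56610377623 /538623540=-105.10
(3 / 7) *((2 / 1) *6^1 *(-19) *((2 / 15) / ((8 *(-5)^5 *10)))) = 57 / 1093750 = 0.00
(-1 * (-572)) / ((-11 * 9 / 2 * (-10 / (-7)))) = -364 / 45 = -8.09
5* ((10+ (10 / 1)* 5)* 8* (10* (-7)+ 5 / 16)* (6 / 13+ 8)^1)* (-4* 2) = 11321538.46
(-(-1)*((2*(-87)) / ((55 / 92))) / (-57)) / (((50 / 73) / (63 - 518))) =-17723524 / 5225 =-3392.06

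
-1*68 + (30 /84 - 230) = -4167 /14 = -297.64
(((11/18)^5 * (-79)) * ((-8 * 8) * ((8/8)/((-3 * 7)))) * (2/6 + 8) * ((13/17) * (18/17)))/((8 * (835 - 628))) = -4134984425/49454836578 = -0.08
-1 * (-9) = 9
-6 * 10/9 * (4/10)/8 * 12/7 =-4/7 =-0.57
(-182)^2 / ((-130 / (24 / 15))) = -10192 / 25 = -407.68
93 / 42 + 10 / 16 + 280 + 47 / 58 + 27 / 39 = 6003027 / 21112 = 284.34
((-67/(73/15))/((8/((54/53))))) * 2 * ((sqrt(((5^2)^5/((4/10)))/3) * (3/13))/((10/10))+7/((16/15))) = -84796875 * sqrt(30)/201188 - 2849175/123808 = -2331.56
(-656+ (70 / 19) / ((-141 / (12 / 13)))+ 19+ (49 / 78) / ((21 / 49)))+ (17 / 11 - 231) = -1988302973 / 2298582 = -865.01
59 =59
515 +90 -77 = 528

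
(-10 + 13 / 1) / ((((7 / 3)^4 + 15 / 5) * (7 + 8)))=81 / 13220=0.01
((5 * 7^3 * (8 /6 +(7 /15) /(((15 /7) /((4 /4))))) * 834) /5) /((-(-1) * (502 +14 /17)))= 282867641 /320550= 882.44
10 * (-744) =-7440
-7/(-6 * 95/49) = 343/570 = 0.60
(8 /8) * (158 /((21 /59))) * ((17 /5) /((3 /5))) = 158474 /63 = 2515.46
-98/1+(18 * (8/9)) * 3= -50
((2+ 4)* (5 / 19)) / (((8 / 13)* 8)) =195 / 608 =0.32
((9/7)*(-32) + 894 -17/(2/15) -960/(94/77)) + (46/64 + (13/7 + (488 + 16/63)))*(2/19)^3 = -4911109499/81237996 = -60.45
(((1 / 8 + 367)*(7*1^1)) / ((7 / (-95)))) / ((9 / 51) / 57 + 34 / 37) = -1111502755 / 29384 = -37826.80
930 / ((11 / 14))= 13020 / 11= 1183.64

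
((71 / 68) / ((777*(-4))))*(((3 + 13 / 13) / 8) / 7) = -71 / 2958816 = -0.00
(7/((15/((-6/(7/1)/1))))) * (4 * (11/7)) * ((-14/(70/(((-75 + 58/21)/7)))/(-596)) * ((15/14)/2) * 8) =66748/1788745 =0.04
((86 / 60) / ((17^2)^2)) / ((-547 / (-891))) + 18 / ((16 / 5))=10279398159 / 1827439480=5.63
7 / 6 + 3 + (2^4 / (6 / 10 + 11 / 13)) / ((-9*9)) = 30685 / 7614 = 4.03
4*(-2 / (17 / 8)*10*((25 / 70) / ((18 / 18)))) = -1600 / 119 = -13.45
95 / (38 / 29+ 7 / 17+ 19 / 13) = 608855 / 20404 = 29.84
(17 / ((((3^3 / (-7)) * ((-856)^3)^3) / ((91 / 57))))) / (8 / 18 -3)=-10829 / 970482768206526008558320877568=-0.00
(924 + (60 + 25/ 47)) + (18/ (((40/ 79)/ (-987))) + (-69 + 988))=-31193259/ 940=-33184.32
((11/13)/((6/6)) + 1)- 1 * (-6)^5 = 101112/13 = 7777.85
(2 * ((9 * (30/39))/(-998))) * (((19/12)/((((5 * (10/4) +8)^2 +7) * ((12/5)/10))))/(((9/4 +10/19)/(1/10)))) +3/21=2339079363/16374439991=0.14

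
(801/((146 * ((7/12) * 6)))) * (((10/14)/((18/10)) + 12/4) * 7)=19046/511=37.27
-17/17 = -1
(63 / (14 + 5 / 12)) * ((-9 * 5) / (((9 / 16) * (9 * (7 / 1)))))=-960 / 173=-5.55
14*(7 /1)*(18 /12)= 147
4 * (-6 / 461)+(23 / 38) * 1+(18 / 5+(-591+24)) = -49299751 / 87590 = -562.85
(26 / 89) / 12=13 / 534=0.02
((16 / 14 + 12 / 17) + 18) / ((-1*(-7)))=2362 / 833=2.84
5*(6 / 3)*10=100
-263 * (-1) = 263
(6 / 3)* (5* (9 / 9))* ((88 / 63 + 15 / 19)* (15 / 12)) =65425 / 2394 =27.33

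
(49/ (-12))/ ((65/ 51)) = -833/ 260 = -3.20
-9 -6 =-15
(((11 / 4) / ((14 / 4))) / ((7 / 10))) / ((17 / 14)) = 110 / 119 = 0.92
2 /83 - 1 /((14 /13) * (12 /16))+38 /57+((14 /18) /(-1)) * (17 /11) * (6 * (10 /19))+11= 2424991 /364287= 6.66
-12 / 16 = -3 / 4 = -0.75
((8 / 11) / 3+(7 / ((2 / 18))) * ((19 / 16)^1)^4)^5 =1474152449733207426912059196402975356893007 / 47311787058465621301391857287168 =31158249167.62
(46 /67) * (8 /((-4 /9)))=-828 /67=-12.36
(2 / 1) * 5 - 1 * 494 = -484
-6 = -6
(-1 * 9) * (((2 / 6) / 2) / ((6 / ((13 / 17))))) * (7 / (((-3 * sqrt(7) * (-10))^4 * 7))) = -0.00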